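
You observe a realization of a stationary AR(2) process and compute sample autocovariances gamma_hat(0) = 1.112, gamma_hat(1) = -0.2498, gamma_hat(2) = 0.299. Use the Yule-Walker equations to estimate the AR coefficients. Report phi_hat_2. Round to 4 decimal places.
\hat\phi_{2} = 0.2300

The Yule-Walker equations for an AR(p) process read, in matrix form,
  Gamma_p phi = r_p,   with   (Gamma_p)_{ij} = gamma(|i - j|),
                       (r_p)_i = gamma(i),   i,j = 1..p.
Substitute the sample gammas (Toeplitz matrix and right-hand side of size 2):
  Gamma_p = [[1.112, -0.2498], [-0.2498, 1.112]]
  r_p     = [-0.2498, 0.299]
Written out:
  1.112 phi_1 - 0.2498 phi_2 = -0.2498
  -0.2498 phi_1 + 1.112 phi_2 = 0.299
Solve by Cramer's rule:
  det = gamma(0)^2 - gamma(1)^2 = (1.112)^2 - (-0.2498)^2 = 1.236544 - 0.06240004 = 1.17414396
  phi_hat_1 = [gamma(1) gamma(0) - gamma(1) gamma(2)] / det = [(-0.2498)(1.112) - (-0.2498)(0.299)] / 1.17414396 = -0.2030874 / 1.17414396 = -0.173
  phi_hat_2 = [gamma(0) gamma(2) - gamma(1)^2] / det = [(1.112)(0.299) - (-0.2498)^2] / 1.17414396 = 0.27008796 / 1.17414396 = 0.23
So phi_hat = [-0.1730, 0.2300].
Therefore phi_hat_2 = 0.2300.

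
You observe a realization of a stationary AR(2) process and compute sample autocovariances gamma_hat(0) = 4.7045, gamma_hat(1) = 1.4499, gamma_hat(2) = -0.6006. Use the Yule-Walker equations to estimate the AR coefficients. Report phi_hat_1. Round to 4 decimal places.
\hat\phi_{1} = 0.3840

The Yule-Walker equations for an AR(p) process read, in matrix form,
  Gamma_p phi = r_p,   with   (Gamma_p)_{ij} = gamma(|i - j|),
                       (r_p)_i = gamma(i),   i,j = 1..p.
Substitute the sample gammas (Toeplitz matrix and right-hand side of size 2):
  Gamma_p = [[4.7045, 1.4499], [1.4499, 4.7045]]
  r_p     = [1.4499, -0.6006]
Written out:
  4.7045 phi_1 + 1.4499 phi_2 = 1.4499
  1.4499 phi_1 + 4.7045 phi_2 = -0.6006
Solve by Cramer's rule:
  det = gamma(0)^2 - gamma(1)^2 = (4.7045)^2 - (1.4499)^2 = 22.13232025 - 2.10221001 = 20.03011024
  phi_hat_1 = [gamma(1) gamma(0) - gamma(1) gamma(2)] / det = [(1.4499)(4.7045) - (1.4499)(-0.6006)] / 20.03011024 = 7.69186449 / 20.03011024 = 0.384
  phi_hat_2 = [gamma(0) gamma(2) - gamma(1)^2] / det = [(4.7045)(-0.6006) - (1.4499)^2] / 20.03011024 = -4.92773271 / 20.03011024 = -0.246
So phi_hat = [0.3840, -0.2460].
Therefore phi_hat_1 = 0.3840.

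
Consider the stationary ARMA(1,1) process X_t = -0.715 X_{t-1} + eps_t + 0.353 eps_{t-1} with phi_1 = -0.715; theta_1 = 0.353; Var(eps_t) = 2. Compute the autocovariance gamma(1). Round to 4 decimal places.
\gamma(1) = -1.1074

Multiply the model equation by X_{t-k} and take expectations. With theta_0 = psi_0 = 1 and psi_j the MA(infinity) weights, this gives
  gamma(k) - sum_i phi_i gamma(k-i) = c_k,
  c_k = sigma^2 * sum_{j=k..q} theta_j psi_{j-k}   (c_k = 0 for k > q),
using gamma(-m) = gamma(m).
psi-weights needed (psi_j = theta_j + sum_i phi_i psi_{j-i}):
  psi_1 = theta_1 + phi_1 = 0.353 + (-0.715) = -0.362
Right-hand sides:
  c_0 = sigma^2 (1 + theta_1 psi_1) = 2 * (1 + (0.353)(-0.362)) = 2 * 0.872214 = 1.744428
  c_1 = sigma^2 theta_1 = 2 * (0.353) = 0.706
  c_2 = 0
Equations for k = 0 and k = 1 (AR order 1):
  gamma(0) = phi_1 gamma(1) + c_0
  gamma(1) = phi_1 gamma(0) + c_1
Substituting the second into the first: gamma(0) (1 - phi_1^2) = c_0 + phi_1 c_1, so
  gamma(0) = (c_0 + phi_1 c_1) / (1 - phi_1^2) = (1.744428 + (-0.715)(0.706)) / (1 - (-0.715)^2) = 1.239638 / 0.488775 = 2.536214.
  gamma(1) = phi_1 gamma(0) + c_1 = (-0.715)(2.536214) + (0.706) = -1.107393.
Therefore gamma(1) = -1.1074 (to 4 decimal places).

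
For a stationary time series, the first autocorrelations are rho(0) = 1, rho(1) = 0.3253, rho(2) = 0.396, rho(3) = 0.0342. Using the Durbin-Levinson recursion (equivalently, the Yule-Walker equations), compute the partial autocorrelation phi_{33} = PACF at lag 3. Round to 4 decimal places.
\phi_{33} = -0.1980

The PACF at lag k is phi_{kk}, the last component of the solution
to the Yule-Walker system G_k phi = r_k where
  (G_k)_{ij} = rho(|i - j|), (r_k)_i = rho(i), i,j = 1..k.
Equivalently, Durbin-Levinson gives phi_{kk} iteratively:
  phi_{11} = rho(1)
  phi_{kk} = [rho(k) - sum_{j=1..k-1} phi_{k-1,j} rho(k-j)]
            / [1 - sum_{j=1..k-1} phi_{k-1,j} rho(j)],
  phi_{k,j} = phi_{k-1,j} - phi_{kk} phi_{k-1,k-j},  j = 1..k-1.
Step k = 1:
  phi_11 = rho(1) = 0.3253.
Step k = 2:
  phi_22 = [rho(2) - phi_11 rho(1)] / [1 - phi_11 rho(1)] = [0.396 - (0.3253)(0.3253)] / [1 - (0.3253)(0.3253)]
         = 0.29017991 / 0.89417991 = 0.324521.
  Update: phi_21 = phi_11 - phi_22 phi_11 = 0.3253 - (0.324521)(0.3253) = 0.219733.
Step k = 3:
  phi_33 = [rho(3) - phi_21 rho(2) - phi_22 rho(1)] / [1 - phi_21 rho(1) - phi_22 rho(2)]
    numerator   = 0.0342 - (0.219733)(0.396) - (0.324521)(0.3253) = -0.15838102
    denominator = 1 - (0.219733)(0.3253) - (0.324521)(0.396) = 0.80001052
  phi_33 = -0.15838102 / 0.80001052 = -0.198.
Therefore phi_{33} = -0.1980.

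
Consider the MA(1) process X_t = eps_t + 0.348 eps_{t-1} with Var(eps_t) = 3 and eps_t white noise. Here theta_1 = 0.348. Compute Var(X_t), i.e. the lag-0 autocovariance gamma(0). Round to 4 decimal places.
\gamma(0) = 3.3633

For an MA(q) process X_t = eps_t + sum_i theta_i eps_{t-i} with
Var(eps_t) = sigma^2, the variance is
  gamma(0) = sigma^2 * (1 + sum_i theta_i^2).
  sum_i theta_i^2 = (0.348)^2 = 0.121104.
  gamma(0) = 3 * (1 + 0.121104) = 3 * 1.121104 = 3.363312, which rounds to 3.3633.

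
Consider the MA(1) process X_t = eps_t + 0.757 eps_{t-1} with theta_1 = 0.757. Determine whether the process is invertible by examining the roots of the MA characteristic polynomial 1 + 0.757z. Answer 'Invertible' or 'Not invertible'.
\text{Invertible}

The MA(q) characteristic polynomial is P(z) = 1 + 0.757z.
Invertibility requires all roots to lie outside the unit circle, i.e. |z| > 1 for every root.
This is linear in z: 1 + (0.757) z = 0  =>  z = -1/(0.757) = -1.321004,  |z| = 1.321004.
Moduli of all roots: 1.3210.
All moduli strictly greater than 1? Yes.
Verdict: Invertible.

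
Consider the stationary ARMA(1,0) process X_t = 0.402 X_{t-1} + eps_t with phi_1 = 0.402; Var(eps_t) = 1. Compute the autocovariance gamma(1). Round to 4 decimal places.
\gamma(1) = 0.4795

Multiply the model equation by X_{t-k} and take expectations. With theta_0 = psi_0 = 1 and psi_j the MA(infinity) weights, this gives
  gamma(k) - sum_i phi_i gamma(k-i) = c_k,
  c_k = sigma^2 * sum_{j=k..q} theta_j psi_{j-k}   (c_k = 0 for k > q),
using gamma(-m) = gamma(m).
Pure AR (q = 0): c_0 = sigma^2 = 1, c_k = 0 for k >= 1.
Equations for k = 0 and k = 1 (AR order 1):
  gamma(0) = phi_1 gamma(1) + c_0
  gamma(1) = phi_1 gamma(0) + c_1
Substituting the second into the first: gamma(0) (1 - phi_1^2) = c_0 + phi_1 c_1, so
  gamma(0) = c_0 / (1 - phi_1^2) = 1 / (1 - (0.402)^2) = 1 / 0.838396 = 1.192754.
  gamma(1) = phi_1 gamma(0) = (0.402)(1.192754) = 0.479487.
Therefore gamma(1) = 0.4795 (to 4 decimal places).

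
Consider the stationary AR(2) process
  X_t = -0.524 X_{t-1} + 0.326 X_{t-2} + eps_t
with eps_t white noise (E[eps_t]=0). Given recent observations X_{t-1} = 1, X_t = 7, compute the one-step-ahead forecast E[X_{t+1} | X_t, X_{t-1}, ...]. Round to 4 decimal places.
E[X_{t+1} \mid \mathcal F_t] = -3.3420

For an AR(p) model X_t = c + sum_i phi_i X_{t-i} + eps_t, the
one-step-ahead conditional mean is
  E[X_{t+1} | X_t, ...] = c + sum_i phi_i X_{t+1-i}.
Substitute known values:
  E[X_{t+1} | ...] = (-0.524) * (7) + (0.326) * (1)
                   = -3.3420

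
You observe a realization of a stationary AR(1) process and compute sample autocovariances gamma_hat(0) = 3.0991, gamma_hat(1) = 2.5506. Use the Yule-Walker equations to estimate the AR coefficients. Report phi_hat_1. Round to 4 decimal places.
\hat\phi_{1} = 0.8230

The Yule-Walker equations for an AR(p) process read, in matrix form,
  Gamma_p phi = r_p,   with   (Gamma_p)_{ij} = gamma(|i - j|),
                       (r_p)_i = gamma(i),   i,j = 1..p.
Substitute the sample gammas (Toeplitz matrix and right-hand side of size 1):
  Gamma_p = [[3.0991]]
  r_p     = [2.5506]
With p = 1 this is the single equation gamma(0) phi_1 = gamma(1):
  phi_hat_1 = gamma(1) / gamma(0) = 2.5506 / 3.0991 = 0.8230.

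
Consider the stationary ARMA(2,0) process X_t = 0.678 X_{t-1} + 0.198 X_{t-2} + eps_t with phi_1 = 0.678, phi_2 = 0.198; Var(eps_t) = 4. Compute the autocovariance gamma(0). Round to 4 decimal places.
\gamma(0) = 14.5913

Multiply the model equation by X_{t-k} and take expectations. With theta_0 = psi_0 = 1 and psi_j the MA(infinity) weights, this gives
  gamma(k) - sum_i phi_i gamma(k-i) = c_k,
  c_k = sigma^2 * sum_{j=k..q} theta_j psi_{j-k}   (c_k = 0 for k > q),
using gamma(-m) = gamma(m).
Pure AR (q = 0): c_0 = sigma^2 = 4, c_k = 0 for k >= 1.
Equations for k = 0, 1, 2 (AR order 2, c_2 = 0):
  (E0) gamma(0) = phi_1 gamma(1) + phi_2 gamma(2) + c_0
  (E1) gamma(1) = phi_1 gamma(0) + phi_2 gamma(1) + c_1
  (E2) gamma(2) = phi_1 gamma(1) + phi_2 gamma(0)
From (E1): gamma(1) = A gamma(0) + B with
  A = phi_1 / (1 - phi_2) = 0.678 / 0.802 = 0.845387,   B = c_1 / (1 - phi_2) = 0 / 0.802 = 0.
Insert (E2) into (E0): gamma(0) (1 - phi_2^2) = phi_1 (1 + phi_2) gamma(1) + c_0.
  phi_1 (1 + phi_2) = (0.678)(1.198) = 0.812244,   1 - phi_2^2 = 0.960796.
Replace gamma(1) by A gamma(0) + B and collect gamma(0):
  gamma(0) [0.960796 - (0.812244)(0.845387)] = c_0 = 4
  gamma(0) * 0.274136 = 4
  gamma(0) = 4 / 0.274136 = 14.591305.
Therefore gamma(0) = 14.5913 (to 4 decimal places).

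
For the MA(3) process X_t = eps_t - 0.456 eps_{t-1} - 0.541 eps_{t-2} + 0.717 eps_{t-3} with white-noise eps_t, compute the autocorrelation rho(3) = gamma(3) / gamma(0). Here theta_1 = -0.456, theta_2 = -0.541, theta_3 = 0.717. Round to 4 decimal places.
\rho(3) = 0.3559

For an MA(q) process with theta_0 = 1, the autocovariance is
  gamma(k) = sigma^2 * sum_{i=0..q-k} theta_i * theta_{i+k},
and rho(k) = gamma(k) / gamma(0). Sigma^2 cancels.
  numerator   = (1)*(0.717) = 0.717.
  denominator = (1)^2 + (-0.456)^2 + (-0.541)^2 + (0.717)^2 = 2.014706.
  rho(3) = 0.717 / 2.014706 = 0.3559.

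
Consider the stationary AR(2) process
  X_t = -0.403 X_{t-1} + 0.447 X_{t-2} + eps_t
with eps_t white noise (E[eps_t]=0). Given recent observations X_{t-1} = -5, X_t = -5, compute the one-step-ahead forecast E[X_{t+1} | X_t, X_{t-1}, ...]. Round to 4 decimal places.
E[X_{t+1} \mid \mathcal F_t] = -0.2200

For an AR(p) model X_t = c + sum_i phi_i X_{t-i} + eps_t, the
one-step-ahead conditional mean is
  E[X_{t+1} | X_t, ...] = c + sum_i phi_i X_{t+1-i}.
Substitute known values:
  E[X_{t+1} | ...] = (-0.403) * (-5) + (0.447) * (-5)
                   = -0.2200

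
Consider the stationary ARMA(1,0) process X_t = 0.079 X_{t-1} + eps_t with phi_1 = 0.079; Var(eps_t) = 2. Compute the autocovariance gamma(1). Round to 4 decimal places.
\gamma(1) = 0.1590

Multiply the model equation by X_{t-k} and take expectations. With theta_0 = psi_0 = 1 and psi_j the MA(infinity) weights, this gives
  gamma(k) - sum_i phi_i gamma(k-i) = c_k,
  c_k = sigma^2 * sum_{j=k..q} theta_j psi_{j-k}   (c_k = 0 for k > q),
using gamma(-m) = gamma(m).
Pure AR (q = 0): c_0 = sigma^2 = 2, c_k = 0 for k >= 1.
Equations for k = 0 and k = 1 (AR order 1):
  gamma(0) = phi_1 gamma(1) + c_0
  gamma(1) = phi_1 gamma(0) + c_1
Substituting the second into the first: gamma(0) (1 - phi_1^2) = c_0 + phi_1 c_1, so
  gamma(0) = c_0 / (1 - phi_1^2) = 2 / (1 - (0.079)^2) = 2 / 0.993759 = 2.01256.
  gamma(1) = phi_1 gamma(0) = (0.079)(2.01256) = 0.158992.
Therefore gamma(1) = 0.1590 (to 4 decimal places).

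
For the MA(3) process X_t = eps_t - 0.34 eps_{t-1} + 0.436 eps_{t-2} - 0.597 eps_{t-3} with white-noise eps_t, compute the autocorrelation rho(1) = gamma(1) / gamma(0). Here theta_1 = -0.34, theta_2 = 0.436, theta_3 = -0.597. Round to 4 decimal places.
\rho(1) = -0.4504

For an MA(q) process with theta_0 = 1, the autocovariance is
  gamma(k) = sigma^2 * sum_{i=0..q-k} theta_i * theta_{i+k},
and rho(k) = gamma(k) / gamma(0). Sigma^2 cancels.
  numerator   = (1)*(-0.34) + (-0.34)*(0.436) + (0.436)*(-0.597) = -0.748532.
  denominator = (1)^2 + (-0.34)^2 + (0.436)^2 + (-0.597)^2 = 1.662105.
  rho(1) = -0.748532 / 1.662105 = -0.4504.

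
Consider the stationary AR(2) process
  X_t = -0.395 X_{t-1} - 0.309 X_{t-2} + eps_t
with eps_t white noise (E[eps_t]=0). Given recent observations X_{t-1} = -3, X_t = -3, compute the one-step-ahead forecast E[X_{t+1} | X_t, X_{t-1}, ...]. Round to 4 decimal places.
E[X_{t+1} \mid \mathcal F_t] = 2.1120

For an AR(p) model X_t = c + sum_i phi_i X_{t-i} + eps_t, the
one-step-ahead conditional mean is
  E[X_{t+1} | X_t, ...] = c + sum_i phi_i X_{t+1-i}.
Substitute known values:
  E[X_{t+1} | ...] = (-0.395) * (-3) + (-0.309) * (-3)
                   = 2.1120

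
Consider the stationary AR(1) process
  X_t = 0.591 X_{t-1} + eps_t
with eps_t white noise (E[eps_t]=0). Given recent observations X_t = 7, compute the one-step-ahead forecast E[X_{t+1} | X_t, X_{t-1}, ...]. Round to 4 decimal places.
E[X_{t+1} \mid \mathcal F_t] = 4.1370

For an AR(p) model X_t = c + sum_i phi_i X_{t-i} + eps_t, the
one-step-ahead conditional mean is
  E[X_{t+1} | X_t, ...] = c + sum_i phi_i X_{t+1-i}.
Substitute known values:
  E[X_{t+1} | ...] = (0.591) * (7)
                   = 4.1370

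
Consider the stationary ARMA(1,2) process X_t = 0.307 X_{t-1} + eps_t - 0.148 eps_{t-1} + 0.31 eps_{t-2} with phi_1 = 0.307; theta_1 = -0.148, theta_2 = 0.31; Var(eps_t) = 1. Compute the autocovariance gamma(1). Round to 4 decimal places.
\gamma(1) = 0.2597

Multiply the model equation by X_{t-k} and take expectations. With theta_0 = psi_0 = 1 and psi_j the MA(infinity) weights, this gives
  gamma(k) - sum_i phi_i gamma(k-i) = c_k,
  c_k = sigma^2 * sum_{j=k..q} theta_j psi_{j-k}   (c_k = 0 for k > q),
using gamma(-m) = gamma(m).
psi-weights needed (psi_j = theta_j + sum_i phi_i psi_{j-i}):
  psi_1 = theta_1 + phi_1 = -0.148 + (0.307) = 0.159
  psi_2 = theta_2 + phi_1 psi_1 = 0.31 + (0.307)(0.159) = 0.358813
Right-hand sides:
  c_0 = sigma^2 (1 + theta_1 psi_1 + theta_2 psi_2) = 1 * (1 + (-0.148)(0.159) + (0.31)(0.358813)) = 1 * 1.0877 = 1.0877
  c_1 = sigma^2 (theta_1 + theta_2 psi_1) = 1 * (-0.148 + (0.31)(0.159)) = -0.09871
  c_2 = sigma^2 theta_2 = 1 * (0.31) = 0.31
Equations for k = 0 and k = 1 (AR order 1):
  gamma(0) = phi_1 gamma(1) + c_0
  gamma(1) = phi_1 gamma(0) + c_1
Substituting the second into the first: gamma(0) (1 - phi_1^2) = c_0 + phi_1 c_1, so
  gamma(0) = (c_0 + phi_1 c_1) / (1 - phi_1^2) = (1.0877 + (0.307)(-0.09871)) / (1 - (0.307)^2) = 1.057396 / 0.905751 = 1.167425.
  gamma(1) = phi_1 gamma(0) + c_1 = (0.307)(1.167425) + (-0.09871) = 0.259689.
Therefore gamma(1) = 0.2597 (to 4 decimal places).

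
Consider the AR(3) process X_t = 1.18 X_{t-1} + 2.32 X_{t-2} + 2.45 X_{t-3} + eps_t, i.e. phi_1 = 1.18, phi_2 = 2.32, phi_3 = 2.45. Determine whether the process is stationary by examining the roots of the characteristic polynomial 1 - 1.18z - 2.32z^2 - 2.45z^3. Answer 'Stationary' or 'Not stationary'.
\text{Not stationary}

The AR(p) characteristic polynomial is P(z) = 1 - 1.18z - 2.32z^2 - 2.45z^3.
Stationarity requires all roots to lie outside the unit circle, i.e. |z| > 1 for every root.
Degree 3: look for a simple real root z0 first, then factor out (1 - z/z0) and solve the remaining quadratic.
Testing z0 = 0.4: P(0.4) = 1 + (-1.18)(0.4) + (-2.32)(0.4)^2 + (-2.45)(0.4)^3
  = 1 + (-0.472) + (-0.3712) + (-0.1568) = 0.  So z_0 = 0.4 is a root, |z_0| = 0.4.
Divide out the factor (1 - 2.5 z) = (1 - z/z0) (since 1/z0 = 2.5):
  P(z) = (1 - 2.5 z)(1 + (1.32) z + (0.98) z^2)
  [check: z-coef 1.32 - (2.5) = -1.18; z^2-coef 0.98 - (2.5)(1.32) = -2.32; z^3-coef -(2.5)(0.98) = -2.45.]
Remaining roots from the quadratic factor 1 + (1.32) z + (0.98) z^2:
  Set 1 + (1.32) z + (0.98) z^2 = 0, i.e. a z^2 + b z + c = 0 with a = 0.98, b = 1.32, c = 1.
  Discriminant D = b^2 - 4ac = (1.32)^2 - 4*(0.98)*1 = 1.7424 - (3.92) = -2.1776.
  D < 0, so the roots are the complex-conjugate pair z = (-b +/- i sqrt(-D)) / (2a) = -0.6735 +/- 0.7529i.
  For a conjugate pair |z|^2 = z * conj(z) = (product of roots) = c/a = 1/(0.98) = 1.020408, so |z| = sqrt(1.020408) = 1.0102 for both roots.
Moduli of all roots: 0.4000, 1.0102, 1.0102.
All moduli strictly greater than 1? No.
Verdict: Not stationary.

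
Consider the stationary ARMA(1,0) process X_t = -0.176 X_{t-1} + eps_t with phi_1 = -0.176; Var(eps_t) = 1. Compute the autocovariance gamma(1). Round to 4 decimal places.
\gamma(1) = -0.1816

Multiply the model equation by X_{t-k} and take expectations. With theta_0 = psi_0 = 1 and psi_j the MA(infinity) weights, this gives
  gamma(k) - sum_i phi_i gamma(k-i) = c_k,
  c_k = sigma^2 * sum_{j=k..q} theta_j psi_{j-k}   (c_k = 0 for k > q),
using gamma(-m) = gamma(m).
Pure AR (q = 0): c_0 = sigma^2 = 1, c_k = 0 for k >= 1.
Equations for k = 0 and k = 1 (AR order 1):
  gamma(0) = phi_1 gamma(1) + c_0
  gamma(1) = phi_1 gamma(0) + c_1
Substituting the second into the first: gamma(0) (1 - phi_1^2) = c_0 + phi_1 c_1, so
  gamma(0) = c_0 / (1 - phi_1^2) = 1 / (1 - (-0.176)^2) = 1 / 0.969024 = 1.031966.
  gamma(1) = phi_1 gamma(0) = (-0.176)(1.031966) = -0.181626.
Therefore gamma(1) = -0.1816 (to 4 decimal places).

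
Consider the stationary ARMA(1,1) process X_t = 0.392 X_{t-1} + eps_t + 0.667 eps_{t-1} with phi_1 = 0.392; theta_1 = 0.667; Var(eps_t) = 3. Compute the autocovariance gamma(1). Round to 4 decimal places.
\gamma(1) = 4.7353

Multiply the model equation by X_{t-k} and take expectations. With theta_0 = psi_0 = 1 and psi_j the MA(infinity) weights, this gives
  gamma(k) - sum_i phi_i gamma(k-i) = c_k,
  c_k = sigma^2 * sum_{j=k..q} theta_j psi_{j-k}   (c_k = 0 for k > q),
using gamma(-m) = gamma(m).
psi-weights needed (psi_j = theta_j + sum_i phi_i psi_{j-i}):
  psi_1 = theta_1 + phi_1 = 0.667 + (0.392) = 1.059
Right-hand sides:
  c_0 = sigma^2 (1 + theta_1 psi_1) = 3 * (1 + (0.667)(1.059)) = 3 * 1.706353 = 5.119059
  c_1 = sigma^2 theta_1 = 3 * (0.667) = 2.001
  c_2 = 0
Equations for k = 0 and k = 1 (AR order 1):
  gamma(0) = phi_1 gamma(1) + c_0
  gamma(1) = phi_1 gamma(0) + c_1
Substituting the second into the first: gamma(0) (1 - phi_1^2) = c_0 + phi_1 c_1, so
  gamma(0) = (c_0 + phi_1 c_1) / (1 - phi_1^2) = (5.119059 + (0.392)(2.001)) / (1 - (0.392)^2) = 5.903451 / 0.846336 = 6.975304.
  gamma(1) = phi_1 gamma(0) + c_1 = (0.392)(6.975304) + (2.001) = 4.735319.
Therefore gamma(1) = 4.7353 (to 4 decimal places).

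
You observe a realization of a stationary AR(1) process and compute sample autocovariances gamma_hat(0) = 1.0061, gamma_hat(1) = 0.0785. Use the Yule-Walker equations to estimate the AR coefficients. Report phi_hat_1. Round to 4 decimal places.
\hat\phi_{1} = 0.0780

The Yule-Walker equations for an AR(p) process read, in matrix form,
  Gamma_p phi = r_p,   with   (Gamma_p)_{ij} = gamma(|i - j|),
                       (r_p)_i = gamma(i),   i,j = 1..p.
Substitute the sample gammas (Toeplitz matrix and right-hand side of size 1):
  Gamma_p = [[1.0061]]
  r_p     = [0.0785]
With p = 1 this is the single equation gamma(0) phi_1 = gamma(1):
  phi_hat_1 = gamma(1) / gamma(0) = 0.0785 / 1.0061 = 0.0780.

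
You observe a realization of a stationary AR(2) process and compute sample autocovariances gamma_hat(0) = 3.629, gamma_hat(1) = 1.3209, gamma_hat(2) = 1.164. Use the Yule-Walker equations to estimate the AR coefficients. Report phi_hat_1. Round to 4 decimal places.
\hat\phi_{1} = 0.2850

The Yule-Walker equations for an AR(p) process read, in matrix form,
  Gamma_p phi = r_p,   with   (Gamma_p)_{ij} = gamma(|i - j|),
                       (r_p)_i = gamma(i),   i,j = 1..p.
Substitute the sample gammas (Toeplitz matrix and right-hand side of size 2):
  Gamma_p = [[3.629, 1.3209], [1.3209, 3.629]]
  r_p     = [1.3209, 1.164]
Written out:
  3.629 phi_1 + 1.3209 phi_2 = 1.3209
  1.3209 phi_1 + 3.629 phi_2 = 1.164
Solve by Cramer's rule:
  det = gamma(0)^2 - gamma(1)^2 = (3.629)^2 - (1.3209)^2 = 13.169641 - 1.74477681 = 11.42486419
  phi_hat_1 = [gamma(1) gamma(0) - gamma(1) gamma(2)] / det = [(1.3209)(3.629) - (1.3209)(1.164)] / 11.42486419 = 3.2560185 / 11.42486419 = 0.285
  phi_hat_2 = [gamma(0) gamma(2) - gamma(1)^2] / det = [(3.629)(1.164) - (1.3209)^2] / 11.42486419 = 2.47937919 / 11.42486419 = 0.217
So phi_hat = [0.2850, 0.2170].
Therefore phi_hat_1 = 0.2850.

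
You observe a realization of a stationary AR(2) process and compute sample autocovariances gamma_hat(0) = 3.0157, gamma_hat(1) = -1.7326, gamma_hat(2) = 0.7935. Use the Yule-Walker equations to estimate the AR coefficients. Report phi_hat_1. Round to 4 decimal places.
\hat\phi_{1} = -0.6320

The Yule-Walker equations for an AR(p) process read, in matrix form,
  Gamma_p phi = r_p,   with   (Gamma_p)_{ij} = gamma(|i - j|),
                       (r_p)_i = gamma(i),   i,j = 1..p.
Substitute the sample gammas (Toeplitz matrix and right-hand side of size 2):
  Gamma_p = [[3.0157, -1.7326], [-1.7326, 3.0157]]
  r_p     = [-1.7326, 0.7935]
Written out:
  3.0157 phi_1 - 1.7326 phi_2 = -1.7326
  -1.7326 phi_1 + 3.0157 phi_2 = 0.7935
Solve by Cramer's rule:
  det = gamma(0)^2 - gamma(1)^2 = (3.0157)^2 - (-1.7326)^2 = 9.09444649 - 3.00190276 = 6.09254373
  phi_hat_1 = [gamma(1) gamma(0) - gamma(1) gamma(2)] / det = [(-1.7326)(3.0157) - (-1.7326)(0.7935)] / 6.09254373 = -3.85018372 / 6.09254373 = -0.632
  phi_hat_2 = [gamma(0) gamma(2) - gamma(1)^2] / det = [(3.0157)(0.7935) - (-1.7326)^2] / 6.09254373 = -0.60894481 / 6.09254373 = -0.0999
So phi_hat = [-0.6320, -0.0999].
Therefore phi_hat_1 = -0.6320.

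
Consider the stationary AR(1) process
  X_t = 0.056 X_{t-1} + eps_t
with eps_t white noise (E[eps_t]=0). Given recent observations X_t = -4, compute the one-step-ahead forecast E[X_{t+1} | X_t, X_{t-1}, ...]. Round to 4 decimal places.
E[X_{t+1} \mid \mathcal F_t] = -0.2240

For an AR(p) model X_t = c + sum_i phi_i X_{t-i} + eps_t, the
one-step-ahead conditional mean is
  E[X_{t+1} | X_t, ...] = c + sum_i phi_i X_{t+1-i}.
Substitute known values:
  E[X_{t+1} | ...] = (0.056) * (-4)
                   = -0.2240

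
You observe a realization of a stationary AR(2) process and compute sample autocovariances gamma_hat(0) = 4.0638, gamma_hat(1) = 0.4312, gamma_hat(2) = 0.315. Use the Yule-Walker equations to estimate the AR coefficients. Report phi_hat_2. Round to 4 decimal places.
\hat\phi_{2} = 0.0670

The Yule-Walker equations for an AR(p) process read, in matrix form,
  Gamma_p phi = r_p,   with   (Gamma_p)_{ij} = gamma(|i - j|),
                       (r_p)_i = gamma(i),   i,j = 1..p.
Substitute the sample gammas (Toeplitz matrix and right-hand side of size 2):
  Gamma_p = [[4.0638, 0.4312], [0.4312, 4.0638]]
  r_p     = [0.4312, 0.315]
Written out:
  4.0638 phi_1 + 0.4312 phi_2 = 0.4312
  0.4312 phi_1 + 4.0638 phi_2 = 0.315
Solve by Cramer's rule:
  det = gamma(0)^2 - gamma(1)^2 = (4.0638)^2 - (0.4312)^2 = 16.51447044 - 0.18593344 = 16.328537
  phi_hat_1 = [gamma(1) gamma(0) - gamma(1) gamma(2)] / det = [(0.4312)(4.0638) - (0.4312)(0.315)] / 16.328537 = 1.61648256 / 16.328537 = 0.099
  phi_hat_2 = [gamma(0) gamma(2) - gamma(1)^2] / det = [(4.0638)(0.315) - (0.4312)^2] / 16.328537 = 1.09416356 / 16.328537 = 0.067
So phi_hat = [0.0990, 0.0670].
Therefore phi_hat_2 = 0.0670.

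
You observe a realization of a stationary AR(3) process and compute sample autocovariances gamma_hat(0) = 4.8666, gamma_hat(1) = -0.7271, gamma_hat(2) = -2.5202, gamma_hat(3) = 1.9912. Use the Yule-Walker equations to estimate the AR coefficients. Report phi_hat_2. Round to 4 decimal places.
\hat\phi_{2} = -0.4820

The Yule-Walker equations for an AR(p) process read, in matrix form,
  Gamma_p phi = r_p,   with   (Gamma_p)_{ij} = gamma(|i - j|),
                       (r_p)_i = gamma(i),   i,j = 1..p.
Substitute the sample gammas (Toeplitz matrix and right-hand side of size 3):
  Gamma_p = [[4.8666, -0.7271, -2.5202], [-0.7271, 4.8666, -0.7271], [-2.5202, -0.7271, 4.8666]]
  r_p     = [-0.7271, -2.5202, 1.9912]
Written out (R1..R3):
  (R1) 4.8666 phi_1 - 0.7271 phi_2 - 2.5202 phi_3 = -0.7271
  (R2) -0.7271 phi_1 + 4.8666 phi_2 - 0.7271 phi_3 = -2.5202
  (R3) -2.5202 phi_1 - 0.7271 phi_2 + 4.8666 phi_3 = 1.9912
Gaussian elimination:
  R2 <- R2 - (-0.7271/4.8666) R1 = R2 - (-0.149406) R1:  4.757967 phi_2 - 1.103633 phi_3 = -2.628833
  R3 <- R3 - (-2.5202/4.8666) R1 = R3 - (-0.517856) R1:  -1.103633 phi_2 + 3.561498 phi_3 = 1.614667
  R3 <- R3 - (-1.103633/4.757967) R2 = R3 - (-0.231955) R2:  3.305505 phi_3 = 1.004896
Back-substitution:
  phi_hat_3 = 1.004896 / 3.305505 = 0.304007
  phi_hat_2 = (-2.628833 - (-1.103633)(0.304007)) / 4.757967 = -0.481996
  phi_hat_1 = (-0.7271 - (-0.7271)(-0.481996) - (-2.5202)(0.304007)) / 4.8666 = -0.063987
So phi_hat = [-0.0640, -0.4820, 0.3040].
Therefore phi_hat_2 = -0.4820.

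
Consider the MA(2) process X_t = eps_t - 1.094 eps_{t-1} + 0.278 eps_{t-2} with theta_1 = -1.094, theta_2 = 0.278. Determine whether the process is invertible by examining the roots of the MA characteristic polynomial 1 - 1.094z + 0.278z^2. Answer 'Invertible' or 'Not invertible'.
\text{Invertible}

The MA(q) characteristic polynomial is P(z) = 1 - 1.094z + 0.278z^2.
Invertibility requires all roots to lie outside the unit circle, i.e. |z| > 1 for every root.
Set 1 + (-1.094) z + (0.278) z^2 = 0, i.e. a z^2 + b z + c = 0 with a = 0.278, b = -1.094, c = 1.
Discriminant D = b^2 - 4ac = (-1.094)^2 - 4*(0.278)*1 = 1.196836 - (1.112) = 0.084836.
D >= 0, so the roots are real: z = (-b +/- sqrt(D)) / (2a) = (1.094 +/- 0.291266) / (0.556).
  z_1 = (1.094 + 0.291266) / (0.556) = 2.4915,   |z_1| = 2.4915.
  z_2 = (1.094 - 0.291266) / (0.556) = 1.4438,   |z_2| = 1.4438.
Moduli of all roots: 2.4915, 1.4438.
All moduli strictly greater than 1? Yes.
Verdict: Invertible.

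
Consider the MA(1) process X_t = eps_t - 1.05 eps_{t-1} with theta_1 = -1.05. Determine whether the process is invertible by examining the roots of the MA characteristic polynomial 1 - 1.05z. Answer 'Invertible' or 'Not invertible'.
\text{Not invertible}

The MA(q) characteristic polynomial is P(z) = 1 - 1.05z.
Invertibility requires all roots to lie outside the unit circle, i.e. |z| > 1 for every root.
This is linear in z: 1 + (-1.05) z = 0  =>  z = -1/(-1.05) = 0.952381,  |z| = 0.952381.
Moduli of all roots: 0.9524.
All moduli strictly greater than 1? No.
Verdict: Not invertible.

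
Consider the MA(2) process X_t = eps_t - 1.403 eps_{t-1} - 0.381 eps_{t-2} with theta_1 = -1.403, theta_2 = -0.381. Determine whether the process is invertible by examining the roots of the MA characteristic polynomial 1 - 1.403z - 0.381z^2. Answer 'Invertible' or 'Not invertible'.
\text{Not invertible}

The MA(q) characteristic polynomial is P(z) = 1 - 1.403z - 0.381z^2.
Invertibility requires all roots to lie outside the unit circle, i.e. |z| > 1 for every root.
Set 1 + (-1.403) z + (-0.381) z^2 = 0, i.e. a z^2 + b z + c = 0 with a = -0.381, b = -1.403, c = 1.
Discriminant D = b^2 - 4ac = (-1.403)^2 - 4*(-0.381)*1 = 1.968409 - (-1.524) = 3.492409.
D >= 0, so the roots are real: z = (-b +/- sqrt(D)) / (2a) = (1.403 +/- 1.868799) / (-0.762).
  z_1 = (1.403 + 1.868799) / (-0.762) = -4.2937,   |z_1| = 4.2937.
  z_2 = (1.403 - 1.868799) / (-0.762) = 0.6113,   |z_2| = 0.6113.
Moduli of all roots: 4.2937, 0.6113.
All moduli strictly greater than 1? No.
Verdict: Not invertible.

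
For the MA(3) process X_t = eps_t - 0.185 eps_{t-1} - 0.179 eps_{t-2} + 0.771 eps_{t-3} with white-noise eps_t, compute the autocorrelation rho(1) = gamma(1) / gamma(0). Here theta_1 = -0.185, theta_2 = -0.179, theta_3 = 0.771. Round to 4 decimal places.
\rho(1) = -0.1746

For an MA(q) process with theta_0 = 1, the autocovariance is
  gamma(k) = sigma^2 * sum_{i=0..q-k} theta_i * theta_{i+k},
and rho(k) = gamma(k) / gamma(0). Sigma^2 cancels.
  numerator   = (1)*(-0.185) + (-0.185)*(-0.179) + (-0.179)*(0.771) = -0.289894.
  denominator = (1)^2 + (-0.185)^2 + (-0.179)^2 + (0.771)^2 = 1.660707.
  rho(1) = -0.289894 / 1.660707 = -0.1746.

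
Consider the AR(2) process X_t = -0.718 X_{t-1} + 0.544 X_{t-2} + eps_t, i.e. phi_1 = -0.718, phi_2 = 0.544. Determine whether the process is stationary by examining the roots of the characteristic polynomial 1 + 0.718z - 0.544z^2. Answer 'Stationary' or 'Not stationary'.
\text{Not stationary}

The AR(p) characteristic polynomial is P(z) = 1 + 0.718z - 0.544z^2.
Stationarity requires all roots to lie outside the unit circle, i.e. |z| > 1 for every root.
Set 1 + (0.718) z + (-0.544) z^2 = 0, i.e. a z^2 + b z + c = 0 with a = -0.544, b = 0.718, c = 1.
Discriminant D = b^2 - 4ac = (0.718)^2 - 4*(-0.544)*1 = 0.515524 - (-2.176) = 2.691524.
D >= 0, so the roots are real: z = (-b +/- sqrt(D)) / (2a) = (-0.718 +/- 1.640586) / (-1.088).
  z_1 = (-0.718 + 1.640586) / (-1.088) = -0.848,   |z_1| = 0.848.
  z_2 = (-0.718 - 1.640586) / (-1.088) = 2.1678,   |z_2| = 2.1678.
Moduli of all roots: 0.8480, 2.1678.
All moduli strictly greater than 1? No.
Verdict: Not stationary.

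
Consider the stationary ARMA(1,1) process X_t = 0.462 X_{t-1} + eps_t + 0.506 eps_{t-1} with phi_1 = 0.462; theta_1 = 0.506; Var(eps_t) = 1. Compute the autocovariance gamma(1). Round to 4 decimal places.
\gamma(1) = 1.5184

Multiply the model equation by X_{t-k} and take expectations. With theta_0 = psi_0 = 1 and psi_j the MA(infinity) weights, this gives
  gamma(k) - sum_i phi_i gamma(k-i) = c_k,
  c_k = sigma^2 * sum_{j=k..q} theta_j psi_{j-k}   (c_k = 0 for k > q),
using gamma(-m) = gamma(m).
psi-weights needed (psi_j = theta_j + sum_i phi_i psi_{j-i}):
  psi_1 = theta_1 + phi_1 = 0.506 + (0.462) = 0.968
Right-hand sides:
  c_0 = sigma^2 (1 + theta_1 psi_1) = 1 * (1 + (0.506)(0.968)) = 1 * 1.489808 = 1.489808
  c_1 = sigma^2 theta_1 = 1 * (0.506) = 0.506
  c_2 = 0
Equations for k = 0 and k = 1 (AR order 1):
  gamma(0) = phi_1 gamma(1) + c_0
  gamma(1) = phi_1 gamma(0) + c_1
Substituting the second into the first: gamma(0) (1 - phi_1^2) = c_0 + phi_1 c_1, so
  gamma(0) = (c_0 + phi_1 c_1) / (1 - phi_1^2) = (1.489808 + (0.462)(0.506)) / (1 - (0.462)^2) = 1.72358 / 0.786556 = 2.1913.
  gamma(1) = phi_1 gamma(0) + c_1 = (0.462)(2.1913) + (0.506) = 1.518381.
Therefore gamma(1) = 1.5184 (to 4 decimal places).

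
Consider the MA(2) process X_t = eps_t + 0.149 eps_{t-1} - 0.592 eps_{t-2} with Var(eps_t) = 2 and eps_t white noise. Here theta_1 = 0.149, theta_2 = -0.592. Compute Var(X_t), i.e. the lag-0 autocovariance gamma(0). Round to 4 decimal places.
\gamma(0) = 2.7453

For an MA(q) process X_t = eps_t + sum_i theta_i eps_{t-i} with
Var(eps_t) = sigma^2, the variance is
  gamma(0) = sigma^2 * (1 + sum_i theta_i^2).
  sum_i theta_i^2 = (0.149)^2 + (-0.592)^2 = 0.022201 + 0.350464 = 0.372665.
  gamma(0) = 2 * (1 + 0.372665) = 2 * 1.372665 = 2.74533, which rounds to 2.7453.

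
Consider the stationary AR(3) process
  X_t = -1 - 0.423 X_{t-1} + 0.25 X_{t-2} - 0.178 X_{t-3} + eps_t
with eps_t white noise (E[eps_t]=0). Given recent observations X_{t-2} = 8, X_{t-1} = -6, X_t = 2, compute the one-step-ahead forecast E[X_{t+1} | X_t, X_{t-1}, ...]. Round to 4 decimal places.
E[X_{t+1} \mid \mathcal F_t] = -4.7700

For an AR(p) model X_t = c + sum_i phi_i X_{t-i} + eps_t, the
one-step-ahead conditional mean is
  E[X_{t+1} | X_t, ...] = c + sum_i phi_i X_{t+1-i}.
Substitute known values:
  E[X_{t+1} | ...] = -1 + (-0.423) * (2) + (0.25) * (-6) + (-0.178) * (8)
                   = -4.7700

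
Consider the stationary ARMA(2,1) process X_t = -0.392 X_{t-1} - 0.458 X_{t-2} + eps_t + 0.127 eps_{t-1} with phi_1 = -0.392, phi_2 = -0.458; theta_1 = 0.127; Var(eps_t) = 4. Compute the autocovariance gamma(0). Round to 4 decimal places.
\gamma(0) = 5.1716

Multiply the model equation by X_{t-k} and take expectations. With theta_0 = psi_0 = 1 and psi_j the MA(infinity) weights, this gives
  gamma(k) - sum_i phi_i gamma(k-i) = c_k,
  c_k = sigma^2 * sum_{j=k..q} theta_j psi_{j-k}   (c_k = 0 for k > q),
using gamma(-m) = gamma(m).
psi-weights needed (psi_j = theta_j + sum_i phi_i psi_{j-i}):
  psi_1 = theta_1 + phi_1 = 0.127 + (-0.392) = -0.265
Right-hand sides:
  c_0 = sigma^2 (1 + theta_1 psi_1) = 4 * (1 + (0.127)(-0.265)) = 4 * 0.966345 = 3.86538
  c_1 = sigma^2 theta_1 = 4 * (0.127) = 0.508
  c_2 = 0
Equations for k = 0, 1, 2 (AR order 2, c_2 = 0):
  (E0) gamma(0) = phi_1 gamma(1) + phi_2 gamma(2) + c_0
  (E1) gamma(1) = phi_1 gamma(0) + phi_2 gamma(1) + c_1
  (E2) gamma(2) = phi_1 gamma(1) + phi_2 gamma(0)
From (E1): gamma(1) = A gamma(0) + B with
  A = phi_1 / (1 - phi_2) = -0.392 / 1.458 = -0.268861,   B = c_1 / (1 - phi_2) = 0.508 / 1.458 = 0.348422.
Insert (E2) into (E0): gamma(0) (1 - phi_2^2) = phi_1 (1 + phi_2) gamma(1) + c_0.
  phi_1 (1 + phi_2) = (-0.392)(0.542) = -0.212464,   1 - phi_2^2 = 0.790236.
Replace gamma(1) by A gamma(0) + B and collect gamma(0):
  gamma(0) [0.790236 - (-0.212464)(-0.268861)] = (-0.212464)(0.348422) + 3.86538
  gamma(0) * 0.733113 = 3.791353
  gamma(0) = 3.791353 / 0.733113 = 5.171583.
Therefore gamma(0) = 5.1716 (to 4 decimal places).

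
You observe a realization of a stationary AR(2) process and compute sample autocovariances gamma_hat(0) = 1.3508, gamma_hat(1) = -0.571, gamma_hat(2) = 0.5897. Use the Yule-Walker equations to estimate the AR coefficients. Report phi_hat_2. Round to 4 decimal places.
\hat\phi_{2} = 0.3140

The Yule-Walker equations for an AR(p) process read, in matrix form,
  Gamma_p phi = r_p,   with   (Gamma_p)_{ij} = gamma(|i - j|),
                       (r_p)_i = gamma(i),   i,j = 1..p.
Substitute the sample gammas (Toeplitz matrix and right-hand side of size 2):
  Gamma_p = [[1.3508, -0.571], [-0.571, 1.3508]]
  r_p     = [-0.571, 0.5897]
Written out:
  1.3508 phi_1 - 0.571 phi_2 = -0.571
  -0.571 phi_1 + 1.3508 phi_2 = 0.5897
Solve by Cramer's rule:
  det = gamma(0)^2 - gamma(1)^2 = (1.3508)^2 - (-0.571)^2 = 1.82466064 - 0.326041 = 1.49861964
  phi_hat_1 = [gamma(1) gamma(0) - gamma(1) gamma(2)] / det = [(-0.571)(1.3508) - (-0.571)(0.5897)] / 1.49861964 = -0.4345881 / 1.49861964 = -0.29
  phi_hat_2 = [gamma(0) gamma(2) - gamma(1)^2] / det = [(1.3508)(0.5897) - (-0.571)^2] / 1.49861964 = 0.47052576 / 1.49861964 = 0.314
So phi_hat = [-0.2900, 0.3140].
Therefore phi_hat_2 = 0.3140.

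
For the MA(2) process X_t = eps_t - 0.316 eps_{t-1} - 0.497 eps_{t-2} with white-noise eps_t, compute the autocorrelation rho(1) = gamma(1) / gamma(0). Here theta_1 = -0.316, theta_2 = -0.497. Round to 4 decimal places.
\rho(1) = -0.1180

For an MA(q) process with theta_0 = 1, the autocovariance is
  gamma(k) = sigma^2 * sum_{i=0..q-k} theta_i * theta_{i+k},
and rho(k) = gamma(k) / gamma(0). Sigma^2 cancels.
  numerator   = (1)*(-0.316) + (-0.316)*(-0.497) = -0.158948.
  denominator = (1)^2 + (-0.316)^2 + (-0.497)^2 = 1.346865.
  rho(1) = -0.158948 / 1.346865 = -0.1180.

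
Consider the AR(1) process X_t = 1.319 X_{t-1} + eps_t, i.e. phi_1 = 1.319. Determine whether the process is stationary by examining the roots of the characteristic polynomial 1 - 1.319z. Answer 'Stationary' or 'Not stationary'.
\text{Not stationary}

The AR(p) characteristic polynomial is P(z) = 1 - 1.319z.
Stationarity requires all roots to lie outside the unit circle, i.e. |z| > 1 for every root.
This is linear in z: 1 + (-1.319) z = 0  =>  z = -1/(-1.319) = 0.75815,  |z| = 0.75815.
Moduli of all roots: 0.7582.
All moduli strictly greater than 1? No.
Verdict: Not stationary.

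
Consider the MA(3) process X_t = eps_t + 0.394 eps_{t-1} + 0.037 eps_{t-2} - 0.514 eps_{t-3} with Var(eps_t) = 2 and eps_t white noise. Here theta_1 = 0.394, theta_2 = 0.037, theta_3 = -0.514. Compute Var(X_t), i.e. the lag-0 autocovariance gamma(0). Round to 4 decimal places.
\gamma(0) = 2.8416

For an MA(q) process X_t = eps_t + sum_i theta_i eps_{t-i} with
Var(eps_t) = sigma^2, the variance is
  gamma(0) = sigma^2 * (1 + sum_i theta_i^2).
  sum_i theta_i^2 = (0.394)^2 + (0.037)^2 + (-0.514)^2 = 0.155236 + 0.001369 + 0.264196 = 0.420801.
  gamma(0) = 2 * (1 + 0.420801) = 2 * 1.420801 = 2.841602, which rounds to 2.8416.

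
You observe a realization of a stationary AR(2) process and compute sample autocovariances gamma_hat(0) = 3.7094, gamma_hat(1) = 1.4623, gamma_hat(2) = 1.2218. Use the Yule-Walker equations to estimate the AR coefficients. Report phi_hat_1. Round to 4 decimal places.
\hat\phi_{1} = 0.3130

The Yule-Walker equations for an AR(p) process read, in matrix form,
  Gamma_p phi = r_p,   with   (Gamma_p)_{ij} = gamma(|i - j|),
                       (r_p)_i = gamma(i),   i,j = 1..p.
Substitute the sample gammas (Toeplitz matrix and right-hand side of size 2):
  Gamma_p = [[3.7094, 1.4623], [1.4623, 3.7094]]
  r_p     = [1.4623, 1.2218]
Written out:
  3.7094 phi_1 + 1.4623 phi_2 = 1.4623
  1.4623 phi_1 + 3.7094 phi_2 = 1.2218
Solve by Cramer's rule:
  det = gamma(0)^2 - gamma(1)^2 = (3.7094)^2 - (1.4623)^2 = 13.75964836 - 2.13832129 = 11.62132707
  phi_hat_1 = [gamma(1) gamma(0) - gamma(1) gamma(2)] / det = [(1.4623)(3.7094) - (1.4623)(1.2218)] / 11.62132707 = 3.63761748 / 11.62132707 = 0.313
  phi_hat_2 = [gamma(0) gamma(2) - gamma(1)^2] / det = [(3.7094)(1.2218) - (1.4623)^2] / 11.62132707 = 2.39382363 / 11.62132707 = 0.206
So phi_hat = [0.3130, 0.2060].
Therefore phi_hat_1 = 0.3130.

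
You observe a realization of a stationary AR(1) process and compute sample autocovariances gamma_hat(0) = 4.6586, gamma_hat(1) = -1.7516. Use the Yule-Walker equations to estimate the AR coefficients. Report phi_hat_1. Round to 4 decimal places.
\hat\phi_{1} = -0.3760

The Yule-Walker equations for an AR(p) process read, in matrix form,
  Gamma_p phi = r_p,   with   (Gamma_p)_{ij} = gamma(|i - j|),
                       (r_p)_i = gamma(i),   i,j = 1..p.
Substitute the sample gammas (Toeplitz matrix and right-hand side of size 1):
  Gamma_p = [[4.6586]]
  r_p     = [-1.7516]
With p = 1 this is the single equation gamma(0) phi_1 = gamma(1):
  phi_hat_1 = gamma(1) / gamma(0) = -1.7516 / 4.6586 = -0.3760.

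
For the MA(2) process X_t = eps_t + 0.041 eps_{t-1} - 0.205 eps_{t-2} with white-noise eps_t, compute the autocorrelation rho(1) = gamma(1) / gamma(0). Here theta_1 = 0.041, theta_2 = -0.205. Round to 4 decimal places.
\rho(1) = 0.0312

For an MA(q) process with theta_0 = 1, the autocovariance is
  gamma(k) = sigma^2 * sum_{i=0..q-k} theta_i * theta_{i+k},
and rho(k) = gamma(k) / gamma(0). Sigma^2 cancels.
  numerator   = (1)*(0.041) + (0.041)*(-0.205) = 0.032595.
  denominator = (1)^2 + (0.041)^2 + (-0.205)^2 = 1.043706.
  rho(1) = 0.032595 / 1.043706 = 0.0312.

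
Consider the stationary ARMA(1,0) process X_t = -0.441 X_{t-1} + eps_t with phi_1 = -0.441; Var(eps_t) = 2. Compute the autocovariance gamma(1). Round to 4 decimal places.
\gamma(1) = -1.0949

Multiply the model equation by X_{t-k} and take expectations. With theta_0 = psi_0 = 1 and psi_j the MA(infinity) weights, this gives
  gamma(k) - sum_i phi_i gamma(k-i) = c_k,
  c_k = sigma^2 * sum_{j=k..q} theta_j psi_{j-k}   (c_k = 0 for k > q),
using gamma(-m) = gamma(m).
Pure AR (q = 0): c_0 = sigma^2 = 2, c_k = 0 for k >= 1.
Equations for k = 0 and k = 1 (AR order 1):
  gamma(0) = phi_1 gamma(1) + c_0
  gamma(1) = phi_1 gamma(0) + c_1
Substituting the second into the first: gamma(0) (1 - phi_1^2) = c_0 + phi_1 c_1, so
  gamma(0) = c_0 / (1 - phi_1^2) = 2 / (1 - (-0.441)^2) = 2 / 0.805519 = 2.482871.
  gamma(1) = phi_1 gamma(0) = (-0.441)(2.482871) = -1.094946.
Therefore gamma(1) = -1.0949 (to 4 decimal places).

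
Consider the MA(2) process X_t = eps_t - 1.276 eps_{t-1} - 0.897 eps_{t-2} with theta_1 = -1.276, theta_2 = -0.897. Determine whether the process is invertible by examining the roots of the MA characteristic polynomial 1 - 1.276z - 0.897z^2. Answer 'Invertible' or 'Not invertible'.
\text{Not invertible}

The MA(q) characteristic polynomial is P(z) = 1 - 1.276z - 0.897z^2.
Invertibility requires all roots to lie outside the unit circle, i.e. |z| > 1 for every root.
Set 1 + (-1.276) z + (-0.897) z^2 = 0, i.e. a z^2 + b z + c = 0 with a = -0.897, b = -1.276, c = 1.
Discriminant D = b^2 - 4ac = (-1.276)^2 - 4*(-0.897)*1 = 1.628176 - (-3.588) = 5.216176.
D >= 0, so the roots are real: z = (-b +/- sqrt(D)) / (2a) = (1.276 +/- 2.283895) / (-1.794).
  z_1 = (1.276 + 2.283895) / (-1.794) = -1.9843,   |z_1| = 1.9843.
  z_2 = (1.276 - 2.283895) / (-1.794) = 0.5618,   |z_2| = 0.5618.
Moduli of all roots: 1.9843, 0.5618.
All moduli strictly greater than 1? No.
Verdict: Not invertible.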